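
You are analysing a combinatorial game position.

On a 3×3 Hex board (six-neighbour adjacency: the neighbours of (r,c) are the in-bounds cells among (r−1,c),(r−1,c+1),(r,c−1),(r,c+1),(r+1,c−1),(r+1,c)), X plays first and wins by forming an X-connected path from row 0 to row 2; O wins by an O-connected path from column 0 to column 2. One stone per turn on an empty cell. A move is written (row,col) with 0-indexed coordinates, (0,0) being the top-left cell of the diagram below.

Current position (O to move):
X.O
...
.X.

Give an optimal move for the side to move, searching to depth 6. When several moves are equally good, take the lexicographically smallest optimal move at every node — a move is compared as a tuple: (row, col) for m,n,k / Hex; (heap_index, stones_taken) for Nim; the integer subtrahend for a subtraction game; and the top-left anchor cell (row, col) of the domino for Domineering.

O's best at [X.O/.../.X.]: (1,0)

p1 O@[X.O/.../.X.]: (0,1)[XOO/.../.X.]-1 (1,0)[X.O/O../.X.]+1* (1,1)[X.O/.O./.X.]+1 (1,2)[X.O/..O/.X.]-1 (2,0)[X.O/.../OX.]-1 (2,2)[X.O/.../.XO]-1
p2 X@[X.O/O../.X.]: (0,1)[XXO/O../.X.]-1* (1,1)[X.O/OX./.X.]-1 (1,2)[X.O/O.X/.X.]-1 (2,0)[X.O/O../XX.]-1 (2,2)[X.O/O../.XX]-1
p3 O@[XXO/O../.X.]: (1,1)[XXO/OO./.X.]+1* (1,2)[XXO/O.O/.X.]-1 (2,0)[XXO/O../OX.]-1 (2,2)[XXO/O../.XO]-1
p4 X@[XXO/OO./.X.] terminal -1; root [X.O/.../.X.] d6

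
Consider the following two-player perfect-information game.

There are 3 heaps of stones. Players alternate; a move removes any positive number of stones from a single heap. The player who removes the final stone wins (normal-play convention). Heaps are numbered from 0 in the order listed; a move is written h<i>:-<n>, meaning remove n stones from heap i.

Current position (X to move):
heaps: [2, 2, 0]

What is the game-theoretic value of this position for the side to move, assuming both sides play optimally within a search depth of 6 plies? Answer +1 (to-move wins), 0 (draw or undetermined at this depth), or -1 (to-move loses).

[(2,2,0)] X move#1: h0:-1:-1/(1,2,0)*, h0:-2:-1/(0,2,0), h1:-1:-1/(2,1,0), h1:-2:-1/(2,0,0)
[(1,2,0)] O move#2: h0:-1:-1/(0,2,0), h1:-1:+1/(1,1,0)*, h1:-2:-1/(1,0,0)
[(1,1,0)] X move#3: h0:-1:-1/(0,1,0)*, h1:-1:-1/(1,0,0)
[(0,1,0)] O move#4: h1:-1:+1/(0,0,0)*
[(0,0,0)] end (terminal -1, X#5); searched (2,2,0) to 6

value((2,2,0), X) = -1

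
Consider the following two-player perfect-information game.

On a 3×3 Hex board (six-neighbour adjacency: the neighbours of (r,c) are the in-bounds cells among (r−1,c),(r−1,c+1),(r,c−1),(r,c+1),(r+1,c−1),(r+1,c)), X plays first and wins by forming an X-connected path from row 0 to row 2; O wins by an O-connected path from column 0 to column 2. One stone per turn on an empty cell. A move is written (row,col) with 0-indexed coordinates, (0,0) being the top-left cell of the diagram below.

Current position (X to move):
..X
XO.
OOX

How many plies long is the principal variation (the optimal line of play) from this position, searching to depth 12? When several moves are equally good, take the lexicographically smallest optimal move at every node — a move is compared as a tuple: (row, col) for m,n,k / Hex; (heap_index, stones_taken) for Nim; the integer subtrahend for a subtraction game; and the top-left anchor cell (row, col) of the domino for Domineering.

p1 X@[..X/XO./OOX]: (0,0)[X.X/XO./OOX]-1 (0,1)[.XX/XO./OOX]-1 (1,2)[..X/XOX/OOX]+1*
p2 O@[..X/XOX/OOX] terminal -1; root [..X/XO./OOX] d12

PV length from [..X/XO./OOX]: 1 ply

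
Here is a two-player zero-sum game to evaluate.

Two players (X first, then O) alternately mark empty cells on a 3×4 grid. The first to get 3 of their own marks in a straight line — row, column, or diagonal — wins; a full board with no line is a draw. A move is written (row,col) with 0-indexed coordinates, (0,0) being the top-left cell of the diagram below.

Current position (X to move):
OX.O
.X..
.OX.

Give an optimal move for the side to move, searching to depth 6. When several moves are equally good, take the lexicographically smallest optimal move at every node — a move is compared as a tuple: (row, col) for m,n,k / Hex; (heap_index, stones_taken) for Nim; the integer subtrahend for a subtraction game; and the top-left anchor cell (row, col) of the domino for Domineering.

X's best at [OX.O/.X../.OX.]: (1,2)

[OX.O/.X../.OX.] X move#1: (0,2):-1/OXXO/.X../.OX., (1,0):-1/OX.O/XX../.OX., (1,2):+1/OX.O/.XX./.OX.*, (1,3):-1/OX.O/.X.X/.OX., (2,0):-1/OX.O/.X../XOX., (2,3):-1/OX.O/.X../.OXX
[OX.O/.XX./.OX.] O move#2: (0,2):-1/OXOO/.XX./.OX.*, (1,0):-1/OX.O/OXX./.OX., (1,3):-1/OX.O/.XXO/.OX., (2,0):-1/OX.O/.XX./OOX., (2,3):-1/OX.O/.XX./.OXO
[OXOO/.XX./.OX.] X move#3: (1,0):+1/OXOO/XXX./.OX.*, (1,3):+1/OXOO/.XXX/.OX., (2,0):+1/OXOO/.XX./XOX., (2,3):+1/OXOO/.XX./.OXX
[OXOO/XXX./.OX.] end (terminal -1, O#4); searched OX.O/.X../.OX. to 6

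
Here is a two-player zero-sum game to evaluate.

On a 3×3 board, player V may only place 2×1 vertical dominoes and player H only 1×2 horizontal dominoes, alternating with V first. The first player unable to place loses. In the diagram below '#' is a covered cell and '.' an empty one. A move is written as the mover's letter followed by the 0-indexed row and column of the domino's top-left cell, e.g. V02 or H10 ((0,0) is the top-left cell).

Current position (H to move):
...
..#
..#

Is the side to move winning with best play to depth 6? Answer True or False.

H winning at [.../..#/..#]: True

[.../..#/..#] H move#1: H00:-1/##./..#/..#, H01:-1/.##/..#/..#, H10:+1/.../###/..#*, H20:-1/.../..#/###
[.../###/..#] end (terminal -1, V#2); searched .../..#/..# to 6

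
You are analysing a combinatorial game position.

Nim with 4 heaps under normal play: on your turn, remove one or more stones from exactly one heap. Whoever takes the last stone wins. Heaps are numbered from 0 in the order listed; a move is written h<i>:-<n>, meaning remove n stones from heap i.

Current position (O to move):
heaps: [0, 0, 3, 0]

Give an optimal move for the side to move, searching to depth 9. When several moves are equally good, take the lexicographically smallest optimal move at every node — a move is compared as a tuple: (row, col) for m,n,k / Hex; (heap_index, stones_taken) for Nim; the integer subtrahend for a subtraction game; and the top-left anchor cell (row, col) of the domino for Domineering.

ply 1, O at (0,0,3,0) | h2:-1=-1→(0,0,2,0); h2:-2=-1→(0,0,1,0); h2:-3=+1→(0,0,0,0)*
ply 2: (0,0,0,0) is terminal -1 (X); from (0,0,3,0) depth 9

O's best at [(0,0,3,0)]: h2:-3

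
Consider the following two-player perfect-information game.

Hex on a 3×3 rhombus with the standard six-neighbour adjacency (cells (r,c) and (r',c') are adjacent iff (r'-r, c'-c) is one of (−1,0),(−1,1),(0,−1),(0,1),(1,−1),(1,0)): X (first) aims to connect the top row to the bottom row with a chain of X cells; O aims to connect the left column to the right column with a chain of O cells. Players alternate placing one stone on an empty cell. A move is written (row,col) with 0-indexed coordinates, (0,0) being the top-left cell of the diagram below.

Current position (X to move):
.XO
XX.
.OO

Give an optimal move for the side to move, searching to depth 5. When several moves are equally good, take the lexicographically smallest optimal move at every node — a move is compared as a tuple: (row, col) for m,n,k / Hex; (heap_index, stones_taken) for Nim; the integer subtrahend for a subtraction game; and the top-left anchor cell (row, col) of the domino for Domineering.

ply 1, X at .XO/XX./.OO | (0,0)=-1→XXO/XX./.OO; (1,2)=-1→.XO/XXX/.OO; (2,0)=+1→.XO/XX./XOO*
ply 2: .XO/XX./XOO is terminal -1 (O); from .XO/XX./.OO depth 5

X's best at [.XO/XX./.OO]: (2,0)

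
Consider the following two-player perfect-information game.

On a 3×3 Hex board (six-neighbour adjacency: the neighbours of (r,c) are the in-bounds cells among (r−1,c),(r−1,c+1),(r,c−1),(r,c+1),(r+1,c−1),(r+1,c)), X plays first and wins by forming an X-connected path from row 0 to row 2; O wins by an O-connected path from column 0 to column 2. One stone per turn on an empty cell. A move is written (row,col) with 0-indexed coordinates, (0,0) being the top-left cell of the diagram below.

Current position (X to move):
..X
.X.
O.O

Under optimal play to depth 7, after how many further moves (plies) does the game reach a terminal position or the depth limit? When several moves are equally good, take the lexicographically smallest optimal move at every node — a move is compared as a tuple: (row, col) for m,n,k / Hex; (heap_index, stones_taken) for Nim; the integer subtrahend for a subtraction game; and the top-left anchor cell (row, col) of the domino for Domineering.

PV length from [..X/.X./O.O]: 1 ply

ply 1, X at ..X/.X./O.O | (0,0)=-1→X.X/.X./O.O; (0,1)=-1→.XX/.X./O.O; (1,0)=-1→..X/XX./O.O; (1,2)=-1→..X/.XX/O.O; (2,1)=+1→..X/.X./OXO*
ply 2: ..X/.X./OXO is terminal -1 (O); from ..X/.X./O.O depth 7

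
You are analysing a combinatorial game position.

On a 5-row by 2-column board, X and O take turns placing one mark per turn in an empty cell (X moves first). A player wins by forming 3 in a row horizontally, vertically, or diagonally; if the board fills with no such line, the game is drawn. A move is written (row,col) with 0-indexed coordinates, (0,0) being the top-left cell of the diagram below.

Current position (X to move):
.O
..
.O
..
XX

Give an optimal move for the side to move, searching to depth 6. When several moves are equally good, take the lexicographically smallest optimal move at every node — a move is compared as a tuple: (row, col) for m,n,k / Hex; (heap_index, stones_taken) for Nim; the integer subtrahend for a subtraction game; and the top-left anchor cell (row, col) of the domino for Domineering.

[.O/../.O/../XX] X move#1: (0,0):-1/XO/../.O/../XX, (1,0):-1/.O/X./.O/../XX, (1,1):+0/.O/.X/.O/../XX*, (2,0):-1/.O/../XO/../XX, (3,0):-1/.O/../.O/X./XX, (3,1):-1/.O/../.O/.X/XX
[.O/.X/.O/../XX] O move#2: (0,0):+0/OO/.X/.O/../XX*, (1,0):+0/.O/OX/.O/../XX, (2,0):+0/.O/.X/OO/../XX, (3,0):+0/.O/.X/.O/O./XX, (3,1):+0/.O/.X/.O/.O/XX
[OO/.X/.O/../XX] X move#3: (1,0):+0/OO/XX/.O/../XX*, (2,0):+0/OO/.X/XO/../XX, (3,0):+0/OO/.X/.O/X./XX, (3,1):+0/OO/.X/.O/.X/XX
[OO/XX/.O/../XX] O move#4: (2,0):+0/OO/XX/OO/../XX*, (3,0):+0/OO/XX/.O/O./XX, (3,1):+0/OO/XX/.O/.O/XX
[OO/XX/OO/../XX] X move#5: (3,0):+0/OO/XX/OO/X./XX*, (3,1):+0/OO/XX/OO/.X/XX
[OO/XX/OO/X./XX] O move#6: (3,1):+0/OO/XX/OO/XO/XX*
[OO/XX/OO/XO/XX] end (terminal +0, X#7); searched .O/../.O/../XX to 6

X's best at [.O/../.O/../XX]: (1,1)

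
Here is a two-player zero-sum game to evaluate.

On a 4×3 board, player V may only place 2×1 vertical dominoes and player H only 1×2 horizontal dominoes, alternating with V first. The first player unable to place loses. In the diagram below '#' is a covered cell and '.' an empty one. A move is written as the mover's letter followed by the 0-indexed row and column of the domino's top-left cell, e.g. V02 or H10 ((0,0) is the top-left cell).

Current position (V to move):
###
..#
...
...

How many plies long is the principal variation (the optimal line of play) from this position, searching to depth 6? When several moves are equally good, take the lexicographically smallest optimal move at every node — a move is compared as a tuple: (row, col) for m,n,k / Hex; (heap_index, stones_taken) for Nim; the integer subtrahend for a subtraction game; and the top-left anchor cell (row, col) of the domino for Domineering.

ply 1, V at ###/..#/.../... | V10=-1→###/#.#/#../...; V11=+1→###/.##/.#./...*; V20=-1→###/..#/#../#..; V21=+1→###/..#/.#./.#.; V22=-1→###/..#/..#/..#
ply 2, H at ###/.##/.#./... | H30=-1→###/.##/.#./##.*; H31=-1→###/.##/.#./.##
ply 3, V at ###/.##/.#./##. | V10=+1→###/###/##./##.*; V22=+1→###/.##/.##/###
ply 4: ###/###/##./##. is terminal -1 (H); from ###/..#/.../... depth 6

PV length from [###/..#/.../...]: 3 plies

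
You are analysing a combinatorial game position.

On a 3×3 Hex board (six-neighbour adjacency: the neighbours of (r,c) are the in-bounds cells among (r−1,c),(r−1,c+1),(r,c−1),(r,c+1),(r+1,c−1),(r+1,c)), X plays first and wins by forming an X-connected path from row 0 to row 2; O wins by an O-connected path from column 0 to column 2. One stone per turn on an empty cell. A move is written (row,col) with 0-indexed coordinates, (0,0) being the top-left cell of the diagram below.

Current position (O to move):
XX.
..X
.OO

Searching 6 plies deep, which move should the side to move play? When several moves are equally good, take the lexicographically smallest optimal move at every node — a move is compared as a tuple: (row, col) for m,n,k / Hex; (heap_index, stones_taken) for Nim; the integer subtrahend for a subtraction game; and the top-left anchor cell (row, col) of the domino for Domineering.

O's best at [XX./..X/.OO]: (1,0)

ply 1, O at XX./..X/.OO | (0,2)=-1→XXO/..X/.OO; (1,0)=+1→XX./O.X/.OO*; (1,1)=+1→XX./.OX/.OO; (2,0)=+1→XX./..X/OOO
ply 2, X at XX./O.X/.OO | (0,2)=-1→XXX/O.X/.OO*; (1,1)=-1→XX./OXX/.OO; (2,0)=-1→XX./O.X/XOO
ply 3, O at XXX/O.X/.OO | (1,1)=+1→XXX/OOX/.OO*; (2,0)=+1→XXX/O.X/OOO
ply 4: XXX/OOX/.OO is terminal -1 (X); from XX./..X/.OO depth 6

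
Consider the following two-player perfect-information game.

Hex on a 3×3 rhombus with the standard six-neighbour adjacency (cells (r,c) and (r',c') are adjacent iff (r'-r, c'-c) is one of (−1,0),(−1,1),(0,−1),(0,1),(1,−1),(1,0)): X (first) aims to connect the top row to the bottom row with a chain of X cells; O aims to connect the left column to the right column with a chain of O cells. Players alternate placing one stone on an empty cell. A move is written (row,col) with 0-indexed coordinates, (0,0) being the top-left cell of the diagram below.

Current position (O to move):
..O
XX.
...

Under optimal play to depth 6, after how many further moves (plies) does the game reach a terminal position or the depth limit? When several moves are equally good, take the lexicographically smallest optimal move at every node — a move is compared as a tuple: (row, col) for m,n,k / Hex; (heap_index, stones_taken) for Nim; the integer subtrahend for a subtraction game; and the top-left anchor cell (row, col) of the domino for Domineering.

[..O/XX./...] O move#1: (0,0):-1/O.O/XX./...*, (0,1):-1/.OO/XX./..., (1,2):-1/..O/XXO/..., (2,0):-1/..O/XX./O.., (2,1):-1/..O/XX./.O., (2,2):-1/..O/XX./..O
[O.O/XX./...] X move#2: (0,1):+1/OXO/XX./...*, (1,2):-1/O.O/XXX/..., (2,0):-1/O.O/XX./X.., (2,1):-1/O.O/XX./.X., (2,2):-1/O.O/XX./..X
[OXO/XX./...] O move#3: (1,2):-1/OXO/XXO/...*, (2,0):-1/OXO/XX./O.., (2,1):-1/OXO/XX./.O., (2,2):-1/OXO/XX./..O
[OXO/XXO/...] X move#4: (2,0):+1/OXO/XXO/X..*, (2,1):+1/OXO/XXO/.X., (2,2):+1/OXO/XXO/..X
[OXO/XXO/X..] end (terminal -1, O#5); searched ..O/XX./... to 6

PV length from [..O/XX./...]: 4 plies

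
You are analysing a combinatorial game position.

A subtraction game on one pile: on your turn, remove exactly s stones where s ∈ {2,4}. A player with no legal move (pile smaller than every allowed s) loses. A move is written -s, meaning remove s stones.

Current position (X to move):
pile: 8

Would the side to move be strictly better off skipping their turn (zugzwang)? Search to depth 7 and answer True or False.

ply 1, X at 8 | -2=+1→6*; -4=-1→4
ply 2, O at 6 | -2=-1→4*; -4=-1→2
ply 3, X at 4 | -2=-1→2; -4=+1→0*
ply 4: 0 is terminal -1 (O); from 8 depth 7
suppose X passes — search the same position with O to move:
pass> ply 1, O at 8 | -2=+1→6*; -4=-1→4
pass> ply 2, X at 6 | -2=-1→4*; -4=-1→2
pass> ply 3, O at 4 | -2=-1→2; -4=+1→0*
pass> ply 4: 0 is terminal -1 (X); from 8 depth 7
for X: play +1, pass -1

zugzwang(8, X) = False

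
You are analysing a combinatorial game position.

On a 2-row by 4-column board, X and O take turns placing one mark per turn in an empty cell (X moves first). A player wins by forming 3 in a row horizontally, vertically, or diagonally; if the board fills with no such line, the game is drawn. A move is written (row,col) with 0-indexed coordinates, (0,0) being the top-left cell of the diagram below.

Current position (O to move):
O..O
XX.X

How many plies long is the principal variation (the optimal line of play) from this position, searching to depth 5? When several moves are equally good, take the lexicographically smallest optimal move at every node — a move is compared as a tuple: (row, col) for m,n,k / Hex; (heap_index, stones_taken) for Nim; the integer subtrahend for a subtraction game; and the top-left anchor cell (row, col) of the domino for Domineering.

ply 1, O at O..O/XX.X | (0,1)=-1→OO.O/XX.X; (0,2)=-1→O.OO/XX.X; (1,2)=+0→O..O/XXOX*
ply 2, X at O..O/XXOX | (0,1)=+0→OX.O/XXOX*; (0,2)=+0→O.XO/XXOX
ply 3, O at OX.O/XXOX | (0,2)=+0→OXOO/XXOX*
ply 4: OXOO/XXOX is terminal +0 (X); from O..O/XX.X depth 5

PV length from [O..O/XX.X]: 3 plies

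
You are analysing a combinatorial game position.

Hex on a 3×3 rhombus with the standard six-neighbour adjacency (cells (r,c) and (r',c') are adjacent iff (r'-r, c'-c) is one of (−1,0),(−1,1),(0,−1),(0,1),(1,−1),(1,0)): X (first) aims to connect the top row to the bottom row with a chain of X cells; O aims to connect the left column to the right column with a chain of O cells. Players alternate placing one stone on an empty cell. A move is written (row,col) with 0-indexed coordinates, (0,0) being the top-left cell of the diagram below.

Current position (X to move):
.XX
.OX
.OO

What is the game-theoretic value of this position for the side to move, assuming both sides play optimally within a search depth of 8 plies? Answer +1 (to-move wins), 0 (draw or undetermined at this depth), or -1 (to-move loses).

ply 1, X at .XX/.OX/.OO | (0,0)=-1→XXX/.OX/.OO*; (1,0)=-1→.XX/XOX/.OO; (2,0)=-1→.XX/.OX/XOO
ply 2, O at XXX/.OX/.OO | (1,0)=+1→XXX/OOX/.OO*; (2,0)=+1→XXX/.OX/OOO
ply 3: XXX/OOX/.OO is terminal -1 (X); from .XX/.OX/.OO depth 8

value(.XX/.OX/.OO, X) = -1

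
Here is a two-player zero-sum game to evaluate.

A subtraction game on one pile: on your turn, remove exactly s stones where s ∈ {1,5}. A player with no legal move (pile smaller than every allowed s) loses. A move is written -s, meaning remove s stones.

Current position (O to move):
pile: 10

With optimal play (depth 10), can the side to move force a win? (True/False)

[10] O move#1: -1:-1/9*, -5:-1/5
[9] X move#2: -1:+1/8*, -5:+1/4
[8] O move#3: -1:-1/7*, -5:-1/3
[7] X move#4: -1:+1/6*, -5:+1/2
[6] O move#5: -1:-1/5*, -5:-1/1
[5] X move#6: -1:+1/4*, -5:+1/0
[4] O move#7: -1:-1/3*
[3] X move#8: -1:+1/2*
[2] O move#9: -1:-1/1*
[1] X move#10: -1:+1/0*
[0] end (terminal -1, O#11); searched 10 to 10

O winning at [10]: False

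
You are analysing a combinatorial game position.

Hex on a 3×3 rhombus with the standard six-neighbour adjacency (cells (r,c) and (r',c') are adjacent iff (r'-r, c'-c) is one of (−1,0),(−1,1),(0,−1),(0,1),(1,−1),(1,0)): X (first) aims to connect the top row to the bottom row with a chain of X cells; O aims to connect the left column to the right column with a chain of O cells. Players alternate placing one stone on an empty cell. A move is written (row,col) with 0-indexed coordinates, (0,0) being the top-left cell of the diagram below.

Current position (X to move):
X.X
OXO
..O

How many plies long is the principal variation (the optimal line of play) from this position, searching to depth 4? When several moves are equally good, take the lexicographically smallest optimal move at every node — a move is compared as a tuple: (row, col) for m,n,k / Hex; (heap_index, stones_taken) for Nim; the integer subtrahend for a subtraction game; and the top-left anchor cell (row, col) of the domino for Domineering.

ply 1, X at X.X/OXO/..O | (0,1)=+1→XXX/OXO/..O*; (2,0)=+1→X.X/OXO/X.O; (2,1)=+1→X.X/OXO/.XO
ply 2, O at XXX/OXO/..O | (2,0)=-1→XXX/OXO/O.O*; (2,1)=-1→XXX/OXO/.OO
ply 3, X at XXX/OXO/O.O | (2,1)=+1→XXX/OXO/OXO*
ply 4: XXX/OXO/OXO is terminal -1 (O); from X.X/OXO/..O depth 4

PV length from [X.X/OXO/..O]: 3 plies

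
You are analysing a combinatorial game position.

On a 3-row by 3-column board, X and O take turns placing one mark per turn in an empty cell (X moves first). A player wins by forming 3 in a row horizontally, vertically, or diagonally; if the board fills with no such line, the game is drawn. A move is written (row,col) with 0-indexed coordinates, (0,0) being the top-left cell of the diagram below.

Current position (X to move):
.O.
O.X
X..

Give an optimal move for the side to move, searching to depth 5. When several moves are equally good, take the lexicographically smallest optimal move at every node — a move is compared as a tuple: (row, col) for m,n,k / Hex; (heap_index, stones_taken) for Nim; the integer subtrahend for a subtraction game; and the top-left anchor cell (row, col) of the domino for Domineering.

X's best at [.O./O.X/X..]: (0,2)

p1 X@[.O./O.X/X..]: (0,0)[XO./O.X/X..]+0 (0,2)[.OX/O.X/X..]+1* (1,1)[.O./OXX/X..]+0 (2,1)[.O./O.X/XX.]+0 (2,2)[.O./O.X/X.X]+1
p2 O@[.OX/O.X/X..]: (0,0)[OOX/O.X/X..]-1* (1,1)[.OX/OOX/X..]-1 (2,1)[.OX/O.X/XO.]-1 (2,2)[.OX/O.X/X.O]-1
p3 X@[OOX/O.X/X..]: (1,1)[OOX/OXX/X..]+1* (2,1)[OOX/O.X/XX.]+1 (2,2)[OOX/O.X/X.X]+1
p4 O@[OOX/OXX/X..] terminal -1; root [.O./O.X/X..] d5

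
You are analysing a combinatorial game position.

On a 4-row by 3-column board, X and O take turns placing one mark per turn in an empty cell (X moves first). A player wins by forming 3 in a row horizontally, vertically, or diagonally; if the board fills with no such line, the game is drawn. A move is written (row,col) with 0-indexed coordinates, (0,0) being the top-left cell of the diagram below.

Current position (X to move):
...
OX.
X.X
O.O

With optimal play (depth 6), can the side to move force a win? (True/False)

X winning at [.../OX./X.X/O.O]: True

p1 X@[.../OX./X.X/O.O]: (0,0)[X../OX./X.X/O.O]+1* (0,1)[.X./OX./X.X/O.O]-1 (0,2)[..X/OX./X.X/O.O]+1 (1,2)[.../OXX/X.X/O.O]-1 (2,1)[.../OX./XXX/O.O]+1 (3,1)[.../OX./X.X/OXO]-1
p2 O@[X../OX./X.X/O.O] terminal -1; root [.../OX./X.X/O.O] d6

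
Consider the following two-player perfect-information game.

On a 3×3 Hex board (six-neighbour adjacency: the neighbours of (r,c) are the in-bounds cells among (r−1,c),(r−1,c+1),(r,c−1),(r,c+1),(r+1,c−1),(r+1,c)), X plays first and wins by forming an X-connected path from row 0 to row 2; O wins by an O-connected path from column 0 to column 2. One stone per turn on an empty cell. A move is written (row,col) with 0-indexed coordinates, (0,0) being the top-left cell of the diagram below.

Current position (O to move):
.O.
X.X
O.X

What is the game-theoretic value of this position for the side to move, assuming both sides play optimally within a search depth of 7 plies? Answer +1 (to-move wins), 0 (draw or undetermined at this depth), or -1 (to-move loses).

value(.O./X.X/O.X, O) = +1

ply 1, O at .O./X.X/O.X | (0,0)=-1→OO./X.X/O.X; (0,2)=+1→.OO/X.X/O.X*; (1,1)=-1→.O./XOX/O.X; (2,1)=-1→.O./X.X/OOX
ply 2, X at .OO/X.X/O.X | (0,0)=-1→XOO/X.X/O.X*; (1,1)=-1→.OO/XXX/O.X; (2,1)=-1→.OO/X.X/OXX
ply 3, O at XOO/X.X/O.X | (1,1)=+1→XOO/XOX/O.X*; (2,1)=-1→XOO/X.X/OOX
ply 4: XOO/XOX/O.X is terminal -1 (X); from .O./X.X/O.X depth 7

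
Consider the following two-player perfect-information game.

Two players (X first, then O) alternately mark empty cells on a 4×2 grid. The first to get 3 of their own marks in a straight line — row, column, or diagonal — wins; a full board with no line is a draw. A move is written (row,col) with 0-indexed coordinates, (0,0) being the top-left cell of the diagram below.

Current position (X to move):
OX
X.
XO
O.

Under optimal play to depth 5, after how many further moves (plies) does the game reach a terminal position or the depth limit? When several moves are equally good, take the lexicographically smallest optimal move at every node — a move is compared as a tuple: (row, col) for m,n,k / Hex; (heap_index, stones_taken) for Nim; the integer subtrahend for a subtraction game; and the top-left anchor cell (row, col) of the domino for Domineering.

p1 X@[OX/X./XO/O.]: (1,1)[OX/XX/XO/O.]+0* (3,1)[OX/X./XO/OX]+0
p2 O@[OX/XX/XO/O.]: (3,1)[OX/XX/XO/OO]+0*
p3 X@[OX/XX/XO/OO] terminal +0; root [OX/X./XO/O.] d5

PV length from [OX/X./XO/O.]: 2 plies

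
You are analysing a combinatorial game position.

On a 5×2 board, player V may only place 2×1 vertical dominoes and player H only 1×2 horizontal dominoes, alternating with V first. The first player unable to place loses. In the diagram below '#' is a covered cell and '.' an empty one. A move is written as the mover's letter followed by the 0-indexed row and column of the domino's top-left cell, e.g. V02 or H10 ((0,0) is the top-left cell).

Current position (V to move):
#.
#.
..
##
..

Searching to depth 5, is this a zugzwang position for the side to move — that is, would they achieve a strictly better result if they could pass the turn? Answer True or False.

zugzwang(#./#./../##/.., V) = False

p1 V@[#./#./../##/..]: V01[##/##/../##/..]-1* V11[#./##/.#/##/..]-1
p2 H@[##/##/../##/..]: H20[##/##/##/##/..]+1* H40[##/##/../##/##]+1
p3 V@[##/##/##/##/..] terminal -1; root [#./#./../##/..] d5
suppose V passes — search the same position with H to move:
pass> p1 H@[#./#./../##/..]: H20[#./#./##/##/..]+1* H40[#./#./../##/##]-1
pass> p2 V@[#./#./##/##/..]: V01[##/##/##/##/..]-1*
pass> p3 H@[##/##/##/##/..]: H40[##/##/##/##/##]+1*
pass> p4 V@[##/##/##/##/##] terminal -1; root [#./#./../##/..] d5
for V: play -1, pass -1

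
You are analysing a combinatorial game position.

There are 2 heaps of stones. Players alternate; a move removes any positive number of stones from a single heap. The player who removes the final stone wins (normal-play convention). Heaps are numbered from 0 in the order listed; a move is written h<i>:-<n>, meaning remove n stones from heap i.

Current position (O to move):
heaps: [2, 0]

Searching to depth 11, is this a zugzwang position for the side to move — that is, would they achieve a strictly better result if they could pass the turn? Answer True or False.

zugzwang((2,0), O) = False

ply 1, O at (2,0) | h0:-1=-1→(1,0); h0:-2=+1→(0,0)*
ply 2: (0,0) is terminal -1 (X); from (2,0) depth 11
pass branch (X moves first from the same position):
  | ply 1, X at (2,0) | h0:-1=-1→(1,0); h0:-2=+1→(0,0)*
  | ply 2: (0,0) is terminal -1 (O); from (2,0) depth 11
O moving scores +1; O passing scores -1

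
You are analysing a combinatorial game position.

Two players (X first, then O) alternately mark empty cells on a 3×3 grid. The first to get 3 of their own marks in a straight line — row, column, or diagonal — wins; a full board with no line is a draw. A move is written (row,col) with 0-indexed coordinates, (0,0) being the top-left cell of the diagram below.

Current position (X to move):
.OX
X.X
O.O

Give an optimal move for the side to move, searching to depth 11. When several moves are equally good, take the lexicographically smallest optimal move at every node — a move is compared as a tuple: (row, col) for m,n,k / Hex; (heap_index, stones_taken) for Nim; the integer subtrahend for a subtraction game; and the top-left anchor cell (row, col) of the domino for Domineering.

X's best at [.OX/X.X/O.O]: (1,1)

ply 1, X at .OX/X.X/O.O | (0,0)=-1→XOX/X.X/O.O; (1,1)=+1→.OX/XXX/O.O*; (2,1)=+0→.OX/X.X/OXO
ply 2: .OX/XXX/O.O is terminal -1 (O); from .OX/X.X/O.O depth 11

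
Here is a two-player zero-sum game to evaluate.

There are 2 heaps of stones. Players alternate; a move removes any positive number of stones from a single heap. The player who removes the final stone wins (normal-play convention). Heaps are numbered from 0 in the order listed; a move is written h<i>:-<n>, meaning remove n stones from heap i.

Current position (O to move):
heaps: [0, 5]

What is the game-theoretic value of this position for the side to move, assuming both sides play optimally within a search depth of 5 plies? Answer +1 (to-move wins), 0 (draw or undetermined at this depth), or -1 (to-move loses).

ply 1, O at (0,5) | h1:-1=-1→(0,4); h1:-2=-1→(0,3); h1:-3=-1→(0,2); h1:-4=-1→(0,1); h1:-5=+1→(0,0)*
ply 2: (0,0) is terminal -1 (X); from (0,5) depth 5

value((0,5), O) = +1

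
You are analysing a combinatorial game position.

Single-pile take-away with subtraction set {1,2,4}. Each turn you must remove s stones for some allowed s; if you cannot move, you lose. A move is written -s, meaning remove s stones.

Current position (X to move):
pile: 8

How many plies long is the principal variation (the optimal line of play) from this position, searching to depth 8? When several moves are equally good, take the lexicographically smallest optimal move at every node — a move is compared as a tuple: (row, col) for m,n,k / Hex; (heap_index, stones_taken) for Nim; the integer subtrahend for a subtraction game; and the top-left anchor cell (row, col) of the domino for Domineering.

ply 1, X at 8 | -1=-1→7; -2=+1→6*; -4=-1→4
ply 2, O at 6 | -1=-1→5*; -2=-1→4; -4=-1→2
ply 3, X at 5 | -1=-1→4; -2=+1→3*; -4=-1→1
ply 4, O at 3 | -1=-1→2*; -2=-1→1
ply 5, X at 2 | -1=-1→1; -2=+1→0*
ply 6: 0 is terminal -1 (O); from 8 depth 8

PV length from [8]: 5 plies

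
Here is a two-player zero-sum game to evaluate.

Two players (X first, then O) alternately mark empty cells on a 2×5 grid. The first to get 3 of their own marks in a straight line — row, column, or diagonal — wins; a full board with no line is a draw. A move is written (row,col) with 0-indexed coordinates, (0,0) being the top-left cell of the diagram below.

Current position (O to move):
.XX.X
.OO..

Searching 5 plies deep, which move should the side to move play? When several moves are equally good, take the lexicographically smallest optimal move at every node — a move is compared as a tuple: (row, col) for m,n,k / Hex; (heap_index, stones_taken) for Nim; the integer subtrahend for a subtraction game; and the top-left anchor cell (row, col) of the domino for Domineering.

[.XX.X/.OO..] O move#1: (0,0):-1/OXX.X/.OO.., (0,3):-1/.XXOX/.OO.., (1,0):+1/.XX.X/OOO..*, (1,3):+1/.XX.X/.OOO., (1,4):-1/.XX.X/.OO.O
[.XX.X/OOO..] end (terminal -1, X#2); searched .XX.X/.OO.. to 5

O's best at [.XX.X/.OO..]: (1,0)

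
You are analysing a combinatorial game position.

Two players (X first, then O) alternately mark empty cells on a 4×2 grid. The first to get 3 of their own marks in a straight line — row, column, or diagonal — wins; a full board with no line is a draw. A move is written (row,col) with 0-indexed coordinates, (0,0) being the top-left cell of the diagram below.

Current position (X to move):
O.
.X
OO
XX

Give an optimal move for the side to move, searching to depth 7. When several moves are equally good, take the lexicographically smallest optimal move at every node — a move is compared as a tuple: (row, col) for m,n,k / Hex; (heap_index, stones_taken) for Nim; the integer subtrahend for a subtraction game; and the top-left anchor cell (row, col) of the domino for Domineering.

X's best at [O./.X/OO/XX]: (1,0)

p1 X@[O./.X/OO/XX]: (0,1)[OX/.X/OO/XX]-1 (1,0)[O./XX/OO/XX]+0*
p2 O@[O./XX/OO/XX]: (0,1)[OO/XX/OO/XX]+0*
p3 X@[OO/XX/OO/XX] terminal +0; root [O./.X/OO/XX] d7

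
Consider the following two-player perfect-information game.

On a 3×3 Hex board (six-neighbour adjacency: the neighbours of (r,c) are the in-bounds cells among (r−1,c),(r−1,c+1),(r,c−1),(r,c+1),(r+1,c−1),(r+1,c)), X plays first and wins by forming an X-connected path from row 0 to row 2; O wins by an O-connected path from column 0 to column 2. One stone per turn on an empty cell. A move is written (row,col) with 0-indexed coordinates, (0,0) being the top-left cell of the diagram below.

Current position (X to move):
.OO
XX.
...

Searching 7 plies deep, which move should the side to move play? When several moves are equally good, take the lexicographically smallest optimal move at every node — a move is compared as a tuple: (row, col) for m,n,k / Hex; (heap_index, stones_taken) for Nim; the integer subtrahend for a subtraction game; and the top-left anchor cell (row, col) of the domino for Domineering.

X's best at [.OO/XX./...]: (0,0)

ply 1, X at .OO/XX./... | (0,0)=+1→XOO/XX./...*; (1,2)=-1→.OO/XXX/...; (2,0)=-1→.OO/XX./X..; (2,1)=-1→.OO/XX./.X.; (2,2)=-1→.OO/XX./..X
ply 2, O at XOO/XX./... | (1,2)=-1→XOO/XXO/...*; (2,0)=-1→XOO/XX./O..; (2,1)=-1→XOO/XX./.O.; (2,2)=-1→XOO/XX./..O
ply 3, X at XOO/XXO/... | (2,0)=+1→XOO/XXO/X..*; (2,1)=+1→XOO/XXO/.X.; (2,2)=+1→XOO/XXO/..X
ply 4: XOO/XXO/X.. is terminal -1 (O); from .OO/XX./... depth 7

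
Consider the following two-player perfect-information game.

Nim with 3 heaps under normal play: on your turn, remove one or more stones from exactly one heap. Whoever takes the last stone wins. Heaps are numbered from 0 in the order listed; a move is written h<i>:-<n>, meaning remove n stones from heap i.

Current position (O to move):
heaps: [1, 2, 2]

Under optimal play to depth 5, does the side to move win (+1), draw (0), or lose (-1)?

value((1,2,2), O) = +1

ply 1, O at (1,2,2) | h0:-1=+1→(0,2,2)*; h1:-1=-1→(1,1,2); h1:-2=-1→(1,0,2); h2:-1=-1→(1,2,1); h2:-2=-1→(1,2,0)
ply 2, X at (0,2,2) | h1:-1=-1→(0,1,2)*; h1:-2=-1→(0,0,2); h2:-1=-1→(0,2,1); h2:-2=-1→(0,2,0)
ply 3, O at (0,1,2) | h1:-1=-1→(0,0,2); h2:-1=+1→(0,1,1)*; h2:-2=-1→(0,1,0)
ply 4, X at (0,1,1) | h1:-1=-1→(0,0,1)*; h2:-1=-1→(0,1,0)
ply 5, O at (0,0,1) | h2:-1=+1→(0,0,0)*
ply 6: (0,0,0) is terminal -1 (X); from (1,2,2) depth 5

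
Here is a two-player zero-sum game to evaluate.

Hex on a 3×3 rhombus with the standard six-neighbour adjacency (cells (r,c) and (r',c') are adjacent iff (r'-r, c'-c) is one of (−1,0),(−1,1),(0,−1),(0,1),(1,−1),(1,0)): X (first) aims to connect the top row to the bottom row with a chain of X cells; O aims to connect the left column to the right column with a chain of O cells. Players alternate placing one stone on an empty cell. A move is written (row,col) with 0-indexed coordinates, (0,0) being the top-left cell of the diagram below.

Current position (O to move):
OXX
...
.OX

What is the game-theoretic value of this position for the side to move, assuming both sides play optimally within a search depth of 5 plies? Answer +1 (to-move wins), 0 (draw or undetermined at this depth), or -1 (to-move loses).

[OXX/.../.OX] O move#1: (1,0):-1/OXX/O../.OX*, (1,1):-1/OXX/.O./.OX, (1,2):-1/OXX/..O/.OX, (2,0):-1/OXX/.../OOX
[OXX/O../.OX] X move#2: (1,1):+1/OXX/OX./.OX*, (1,2):+1/OXX/O.X/.OX, (2,0):+1/OXX/O../XOX
[OXX/OX./.OX] O move#3: (1,2):-1/OXX/OXO/.OX*, (2,0):-1/OXX/OX./OOX
[OXX/OXO/.OX] X move#4: (2,0):+1/OXX/OXO/XOX*
[OXX/OXO/XOX] end (terminal -1, O#5); searched OXX/.../.OX to 5

value(OXX/.../.OX, O) = -1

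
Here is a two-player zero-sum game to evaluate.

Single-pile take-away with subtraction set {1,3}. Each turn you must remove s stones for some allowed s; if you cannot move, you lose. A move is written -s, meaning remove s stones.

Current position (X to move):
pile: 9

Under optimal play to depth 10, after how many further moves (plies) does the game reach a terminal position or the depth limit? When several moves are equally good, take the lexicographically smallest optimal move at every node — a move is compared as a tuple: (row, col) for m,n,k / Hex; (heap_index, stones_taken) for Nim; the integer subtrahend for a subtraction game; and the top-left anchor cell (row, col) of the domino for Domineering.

p1 X@[9]: -1[8]+1* -3[6]+1
p2 O@[8]: -1[7]-1* -3[5]-1
p3 X@[7]: -1[6]+1* -3[4]+1
p4 O@[6]: -1[5]-1* -3[3]-1
p5 X@[5]: -1[4]+1* -3[2]+1
p6 O@[4]: -1[3]-1* -3[1]-1
p7 X@[3]: -1[2]+1* -3[0]+1
p8 O@[2]: -1[1]-1*
p9 X@[1]: -1[0]+1*
p10 O@[0] terminal -1; root [9] d10

PV length from [9]: 9 plies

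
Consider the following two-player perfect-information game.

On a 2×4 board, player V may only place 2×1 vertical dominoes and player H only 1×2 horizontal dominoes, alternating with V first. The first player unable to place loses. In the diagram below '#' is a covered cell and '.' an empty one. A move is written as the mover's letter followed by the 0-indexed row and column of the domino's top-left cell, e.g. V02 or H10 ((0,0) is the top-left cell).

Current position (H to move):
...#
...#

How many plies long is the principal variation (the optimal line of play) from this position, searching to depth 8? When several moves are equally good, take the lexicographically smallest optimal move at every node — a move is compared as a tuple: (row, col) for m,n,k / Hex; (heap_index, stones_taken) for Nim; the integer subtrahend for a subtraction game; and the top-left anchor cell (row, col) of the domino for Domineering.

PV length from [...#/...#]: 3 plies

[...#/...#] H move#1: H00:+1/##.#/...#*, H01:+1/.###/...#, H10:+1/...#/##.#, H11:+1/...#/.###
[##.#/...#] V move#2: V02:-1/####/..##*
[####/..##] H move#3: H10:+1/####/####*
[####/####] end (terminal -1, V#4); searched ...#/...# to 8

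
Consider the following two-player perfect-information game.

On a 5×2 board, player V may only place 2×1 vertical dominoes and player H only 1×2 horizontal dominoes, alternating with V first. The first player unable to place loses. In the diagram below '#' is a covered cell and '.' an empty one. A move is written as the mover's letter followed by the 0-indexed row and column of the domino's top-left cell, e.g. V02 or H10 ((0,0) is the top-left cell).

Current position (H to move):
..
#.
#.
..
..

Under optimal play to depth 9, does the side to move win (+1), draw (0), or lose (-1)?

value(../#./#./../.., H) = +1

p1 H@[../#./#./../..]: H00[##/#./#./../..]-1 H30[../#./#./##/..]+1* H40[../#./#./../##]+1
p2 V@[../#./#./##/..]: V01[.#/##/#./##/..]-1* V11[../##/##/##/..]-1
p3 H@[.#/##/#./##/..]: H40[.#/##/#./##/##]+1*
p4 V@[.#/##/#./##/##] terminal -1; root [../#./#./../..] d9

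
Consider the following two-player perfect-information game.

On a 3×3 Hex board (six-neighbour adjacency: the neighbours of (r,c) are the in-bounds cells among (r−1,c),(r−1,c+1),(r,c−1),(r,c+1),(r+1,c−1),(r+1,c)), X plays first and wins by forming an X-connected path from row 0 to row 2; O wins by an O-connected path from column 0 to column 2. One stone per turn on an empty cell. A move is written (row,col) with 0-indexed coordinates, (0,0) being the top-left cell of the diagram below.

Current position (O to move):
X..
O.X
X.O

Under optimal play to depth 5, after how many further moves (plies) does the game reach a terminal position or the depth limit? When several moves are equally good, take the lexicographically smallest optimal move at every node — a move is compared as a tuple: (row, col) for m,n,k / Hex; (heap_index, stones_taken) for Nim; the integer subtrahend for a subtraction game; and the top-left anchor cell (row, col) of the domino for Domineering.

PV length from [X../O.X/X.O]: 3 plies

ply 1, O at X../O.X/X.O | (0,1)=-1→XO./O.X/X.O; (0,2)=+1→X.O/O.X/X.O*; (1,1)=+1→X../OOX/X.O; (2,1)=-1→X../O.X/XOO
ply 2, X at X.O/O.X/X.O | (0,1)=-1→XXO/O.X/X.O*; (1,1)=-1→X.O/OXX/X.O; (2,1)=-1→X.O/O.X/XXO
ply 3, O at XXO/O.X/X.O | (1,1)=+1→XXO/OOX/X.O*; (2,1)=-1→XXO/O.X/XOO
ply 4: XXO/OOX/X.O is terminal -1 (X); from X../O.X/X.O depth 5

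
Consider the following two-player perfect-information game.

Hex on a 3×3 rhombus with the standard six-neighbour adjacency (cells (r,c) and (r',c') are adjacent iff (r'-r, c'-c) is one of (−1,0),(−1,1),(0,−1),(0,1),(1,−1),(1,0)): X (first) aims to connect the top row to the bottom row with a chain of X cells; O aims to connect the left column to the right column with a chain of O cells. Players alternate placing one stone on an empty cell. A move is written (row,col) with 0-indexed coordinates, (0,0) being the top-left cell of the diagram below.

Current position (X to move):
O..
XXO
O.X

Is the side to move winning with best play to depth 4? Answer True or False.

X winning at [O../XXO/O.X]: True

ply 1, X at O../XXO/O.X | (0,1)=-1→OX./XXO/O.X; (0,2)=-1→O.X/XXO/O.X; (2,1)=+1→O../XXO/OXX*
ply 2, O at O../XXO/OXX | (0,1)=-1→OO./XXO/OXX*; (0,2)=-1→O.O/XXO/OXX
ply 3, X at OO./XXO/OXX | (0,2)=+1→OOX/XXO/OXX*
ply 4: OOX/XXO/OXX is terminal -1 (O); from O../XXO/O.X depth 4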